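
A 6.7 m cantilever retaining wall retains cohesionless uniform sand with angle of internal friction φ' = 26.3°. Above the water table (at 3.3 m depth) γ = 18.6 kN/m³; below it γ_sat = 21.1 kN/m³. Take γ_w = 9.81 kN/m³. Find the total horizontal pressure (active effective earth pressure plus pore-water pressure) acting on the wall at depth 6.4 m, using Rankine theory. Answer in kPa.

K_a = (1 − sin φ)/(1 + sin φ) = 0.3859.
γ' = 21.1 − 9.81 = 11.29 kN/m³.
Effective vertical stress at 6.4 m: σ'_v = 18.6×3.3 + 11.29×3.10 = 96.38 kPa.
σ'_h = K_a σ'_v = 0.3859 × 96.38 = 37.20 kPa; u = γ_w × 3.10 = 30.41 kPa.
Total σ_h = 37.20 + 30.41 = 67.61 kPa.

67.6 kPa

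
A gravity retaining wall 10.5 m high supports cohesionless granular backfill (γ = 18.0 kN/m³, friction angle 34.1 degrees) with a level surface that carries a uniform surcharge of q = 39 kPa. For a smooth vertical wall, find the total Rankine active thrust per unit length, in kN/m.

K_a = tan²(45° − φ/2) = 0.2815.
Soil triangle: ½ K_a γ H² = 0.5×0.2815×18.0×10.5² = 279.3 kN/m.
Surcharge rectangle: K_a q H = 0.2815×39×10.5 = 115.3 kN/m.
Total = 279.3 + 115.3 = 394.6 kN/m.

395 kN/m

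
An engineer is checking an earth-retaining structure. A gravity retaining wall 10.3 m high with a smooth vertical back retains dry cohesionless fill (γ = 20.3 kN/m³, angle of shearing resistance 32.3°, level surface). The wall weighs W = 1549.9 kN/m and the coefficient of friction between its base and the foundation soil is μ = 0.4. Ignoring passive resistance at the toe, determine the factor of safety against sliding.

K_a = tan²(45° − 32.3°/2) = 0.3035.
P_a = ½K_aγH² = 0.5×0.3035×20.3×10.3² = 326.8 kN/m, acting at H/3 = 3.433 m above the base.
FS_sliding = μW / P_a = 0.4×1549.9 / 326.8 = 1.897.

1.90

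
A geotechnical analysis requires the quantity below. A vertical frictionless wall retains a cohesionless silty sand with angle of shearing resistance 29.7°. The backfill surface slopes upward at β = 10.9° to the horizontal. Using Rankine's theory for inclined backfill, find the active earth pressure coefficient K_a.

0.357

K_a = cos β · (cos β − √(cos²β − cos²φ)) / (cos β + √(cos²β − cos²φ)).
cos β = 0.9820, cos φ = 0.8686, √(cos²β − cos²φ) = 0.4580.
K_a = 0.9820 × (0.9820 − 0.4580)/(0.9820 + 0.4580) = 0.3573.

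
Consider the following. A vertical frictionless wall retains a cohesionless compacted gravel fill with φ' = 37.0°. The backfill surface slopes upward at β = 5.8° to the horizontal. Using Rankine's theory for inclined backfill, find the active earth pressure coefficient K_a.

K_a = cos β · (cos β − √(cos²β − cos²φ)) / (cos β + √(cos²β − cos²φ)).
cos β = 0.9949, cos φ = 0.7986, √(cos²β − cos²φ) = 0.5933.
K_a = 0.9949 × (0.9949 − 0.5933)/(0.9949 + 0.5933) = 0.2516.

0.252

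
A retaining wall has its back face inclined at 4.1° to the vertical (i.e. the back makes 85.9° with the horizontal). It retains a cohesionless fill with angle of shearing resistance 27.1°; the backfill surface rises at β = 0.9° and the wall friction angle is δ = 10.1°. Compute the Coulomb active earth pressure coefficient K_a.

0.378

K_a = sin²(α+φ) / [sin²α · sin(α−δ) · (1 + √{sin(φ+δ)sin(φ−β) / (sin(α−δ)sin(α+β))})²].
With α = 85.9°, φ = 27.1°, δ = 10.1°, β = 0.9°: K_a = 0.3777.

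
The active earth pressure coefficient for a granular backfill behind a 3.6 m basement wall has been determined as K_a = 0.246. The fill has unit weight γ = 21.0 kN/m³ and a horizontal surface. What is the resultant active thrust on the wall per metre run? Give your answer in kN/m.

P = ½ K_a γ H² = 0.5 × 0.246 × 21.0 × 3.6² = 33.48 kN/m.

33.5 kN/m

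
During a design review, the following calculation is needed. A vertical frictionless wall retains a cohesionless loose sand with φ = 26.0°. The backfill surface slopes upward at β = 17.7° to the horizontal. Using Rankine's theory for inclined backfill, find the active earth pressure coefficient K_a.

K_a = cos β · (cos β − √(cos²β − cos²φ)) / (cos β + √(cos²β − cos²φ)).
cos β = 0.9527, cos φ = 0.8988, √(cos²β − cos²φ) = 0.3158.
K_a = 0.9527 × (0.9527 − 0.3158)/(0.9527 + 0.3158) = 0.4783.

0.478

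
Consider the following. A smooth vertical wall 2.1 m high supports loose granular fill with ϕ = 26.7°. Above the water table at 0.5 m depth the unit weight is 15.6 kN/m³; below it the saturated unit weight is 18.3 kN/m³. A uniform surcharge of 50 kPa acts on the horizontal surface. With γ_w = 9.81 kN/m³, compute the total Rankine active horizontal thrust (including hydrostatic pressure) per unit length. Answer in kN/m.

K_a = tan²(45° − φ/2) = 0.3800.
γ' = 18.3 − 9.81 = 8.490 kN/m³. h₂ = H − d_w = 1.6 m.
σ'_h: at surface K_a·q = 19.00; at WT K_a(q+γd_w) = 21.96; at base K_a(q+γd_w+γ'h₂) = 27.12 kPa.
P₁ = ½(19.00+21.96)×0.5 = 10.24; P₂ = ½(21.96+27.12)×1.6 = 39.27; P_w = ½γ_w h₂² = 12.56.
Total = 10.24+39.27+12.56 = 62.06 kN/m.

62.1 kN/m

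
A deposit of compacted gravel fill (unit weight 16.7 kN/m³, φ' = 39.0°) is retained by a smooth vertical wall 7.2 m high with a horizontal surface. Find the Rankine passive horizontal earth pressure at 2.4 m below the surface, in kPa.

176 kPa

K_p = (1 + sin φ)/(1 − sin φ) = 4.395.
σ_h = K_p γ z = 4.395 × 16.7 × 2.4 = 176.2 kPa.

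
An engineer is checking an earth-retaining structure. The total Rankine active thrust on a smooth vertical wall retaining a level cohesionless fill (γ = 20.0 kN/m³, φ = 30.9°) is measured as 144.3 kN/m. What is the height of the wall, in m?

6.70 m

K_a = 0.3214. P_a = ½ K_a γ H² ⇒ H = √(2P_a/(K_a γ)).
H = √(2×144.3/(0.3214×20.0)) = 6.701 m.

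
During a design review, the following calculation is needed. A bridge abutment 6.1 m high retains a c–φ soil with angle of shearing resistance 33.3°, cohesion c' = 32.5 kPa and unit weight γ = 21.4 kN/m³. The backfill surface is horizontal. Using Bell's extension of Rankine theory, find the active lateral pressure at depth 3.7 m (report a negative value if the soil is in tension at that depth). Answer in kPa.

-12.0 kPa

K_a = (1 − sin φ)/(1 + sin φ) = 0.2911.
σ_a = K_a γ z − 2c√K_a = 0.2911×21.4×3.7 − 2×32.5×0.5396 = -12.02 kPa.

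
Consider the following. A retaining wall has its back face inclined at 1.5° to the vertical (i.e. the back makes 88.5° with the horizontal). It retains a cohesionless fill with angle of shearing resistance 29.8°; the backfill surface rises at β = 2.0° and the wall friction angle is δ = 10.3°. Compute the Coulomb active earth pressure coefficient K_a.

0.328

K_a = sin²(α+φ) / [sin²α · sin(α−δ) · (1 + √{sin(φ+δ)sin(φ−β) / (sin(α−δ)sin(α+β))})²].
With α = 88.5°, φ = 29.8°, δ = 10.3°, β = 2.0°: K_a = 0.3282.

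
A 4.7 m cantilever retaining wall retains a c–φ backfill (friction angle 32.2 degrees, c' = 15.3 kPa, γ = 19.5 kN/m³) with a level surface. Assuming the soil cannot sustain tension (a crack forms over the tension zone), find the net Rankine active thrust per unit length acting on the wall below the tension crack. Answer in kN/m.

K_a = 0.3047; √K_a = 0.5520.
Tension-crack depth z_c = 2c/(γ√K_a) = 2×15.3/(19.5×0.5520) = 2.843 m.
σ_a at base = K_a γ H − 2c√K_a = 0.3047×19.5×4.7 − 2×15.3×0.5520 = 11.04 kPa.
P_a = ½ × 11.04 × (H − z_c) = 0.5×11.04×1.857 = 10.25 kN/m.

10.2 kN/m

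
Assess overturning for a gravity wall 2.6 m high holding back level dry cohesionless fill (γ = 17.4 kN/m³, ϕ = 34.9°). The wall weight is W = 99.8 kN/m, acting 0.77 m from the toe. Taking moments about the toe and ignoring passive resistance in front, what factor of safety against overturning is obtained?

K_a = tan²(45° − 34.9°/2) = 0.2721.
P_a = ½K_aγH² = 0.5×0.2721×17.4×2.6² = 16.01 kN/m, acting at H/3 = 0.8667 m above the base.
Overturning moment M_o = P_a × H/3 = 16.01 × 0.8667 = 13.87.
Resisting moment M_r = W × 0.77 = 99.8 × 0.77 = 76.85.
FS_overturning = M_r/M_o = 76.85/13.87 = 5.540.

5.54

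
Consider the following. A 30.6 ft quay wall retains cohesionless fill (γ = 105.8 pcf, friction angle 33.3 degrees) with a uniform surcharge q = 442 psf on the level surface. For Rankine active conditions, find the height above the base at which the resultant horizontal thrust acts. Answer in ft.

K_a = 0.2911.
Triangular part P₁ = ½K_aγH² = 14420 at H/3 = 10.20 ft; rectangular part P₂ = K_a q H = 3938 at H/2 = 15.30 ft.
ȳ = (P₁·10.20 + P₂·15.30)/(P₁+P₂) = 11.29 ft.

11.3 ft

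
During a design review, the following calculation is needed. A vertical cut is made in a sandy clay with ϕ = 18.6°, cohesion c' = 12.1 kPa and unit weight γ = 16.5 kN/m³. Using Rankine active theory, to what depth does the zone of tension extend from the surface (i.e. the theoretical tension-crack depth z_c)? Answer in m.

2.04 m

K_a = tan²(45° − 18.6°/2) = 0.5163; √K_a = 0.7186.
The active pressure is zero where K_a γ z = 2c√K_a, so z_c = 2c/(γ√K_a) = 2×12.1/(16.5×0.7186) = 2.041 m.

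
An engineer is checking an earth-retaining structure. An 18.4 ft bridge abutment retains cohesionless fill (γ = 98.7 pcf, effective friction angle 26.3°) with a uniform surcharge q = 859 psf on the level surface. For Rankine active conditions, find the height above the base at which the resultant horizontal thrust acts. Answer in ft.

K_a = 0.3859.
Triangular part P₁ = ½K_aγH² = 6448 at H/3 = 6.133 ft; rectangular part P₂ = K_a q H = 6100 at H/2 = 9.200 ft.
ȳ = (P₁·6.133 + P₂·9.200)/(P₁+P₂) = 7.624 ft.

7.62 ft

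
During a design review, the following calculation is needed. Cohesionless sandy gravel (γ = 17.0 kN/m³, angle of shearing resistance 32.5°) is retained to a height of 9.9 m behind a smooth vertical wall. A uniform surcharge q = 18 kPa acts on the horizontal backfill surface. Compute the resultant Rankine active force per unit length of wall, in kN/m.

304 kN/m

K_a = tan²(45° − φ/2) = 0.3010.
Soil triangle: ½ K_a γ H² = 0.5×0.3010×17.0×9.9² = 250.7 kN/m.
Surcharge rectangle: K_a q H = 0.3010×18×9.9 = 53.64 kN/m.
Total = 250.7 + 53.64 = 304.4 kN/m.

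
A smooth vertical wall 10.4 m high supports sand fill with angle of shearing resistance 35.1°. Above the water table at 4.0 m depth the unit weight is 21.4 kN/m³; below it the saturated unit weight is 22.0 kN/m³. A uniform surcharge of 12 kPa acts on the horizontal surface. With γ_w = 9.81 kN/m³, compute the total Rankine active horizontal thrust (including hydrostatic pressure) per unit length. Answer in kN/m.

K_a = tan²(45° − φ/2) = 0.2698.
γ' = 22.0 − 9.81 = 12.19 kN/m³. h₂ = H − d_w = 6.4 m.
σ'_h: at surface K_a·q = 3.238; at WT K_a(q+γd_w) = 26.34; at base K_a(q+γd_w+γ'h₂) = 47.39 kPa.
P₁ = ½(3.238+26.34)×4.0 = 59.15; P₂ = ½(26.34+47.39)×6.4 = 235.9; P_w = ½γ_w h₂² = 200.9.
Total = 59.15+235.9+200.9 = 496.0 kN/m.

496 kN/m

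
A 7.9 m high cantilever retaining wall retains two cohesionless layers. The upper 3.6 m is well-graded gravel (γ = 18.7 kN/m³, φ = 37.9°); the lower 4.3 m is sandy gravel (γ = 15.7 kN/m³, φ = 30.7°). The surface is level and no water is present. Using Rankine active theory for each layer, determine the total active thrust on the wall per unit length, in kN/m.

170 kN/m

K_a1 = tan²(45°−37.9°/2) = 0.2389; K_a2 = tan²(45°−30.7°/2) = 0.3240.
Layer 1: σ at base = K_a1 γ₁ h₁ = 16.09 kPa; P₁ = ½×16.09×3.6 = 28.95.
Layer 2: σ_v at top = γ₁h₁ = 67.32; σ_h top = K_a2×67.32 = 21.81; σ_h base = K_a2×(67.32+15.7×4.3) = 43.69.
P₂ = ½(21.81+43.69)×4.3 = 140.8. Total P_a = 28.95+140.8 = 169.8 kN/m.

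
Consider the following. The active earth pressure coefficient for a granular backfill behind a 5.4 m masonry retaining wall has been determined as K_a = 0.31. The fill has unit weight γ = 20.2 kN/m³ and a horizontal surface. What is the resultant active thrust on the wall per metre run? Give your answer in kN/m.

91.3 kN/m

P = ½ K_a γ H² = 0.5 × 0.31 × 20.2 × 5.4² = 91.30 kN/m.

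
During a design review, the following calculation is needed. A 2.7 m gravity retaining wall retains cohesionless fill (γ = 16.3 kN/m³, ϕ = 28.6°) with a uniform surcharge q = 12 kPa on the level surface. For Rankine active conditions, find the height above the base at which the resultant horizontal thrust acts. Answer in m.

1.06 m

K_a = 0.3525.
Triangular part P₁ = ½K_aγH² = 20.95 at H/3 = 0.9000 m; rectangular part P₂ = K_a q H = 11.42 at H/2 = 1.350 m.
ȳ = (P₁·0.9000 + P₂·1.350)/(P₁+P₂) = 1.059 m.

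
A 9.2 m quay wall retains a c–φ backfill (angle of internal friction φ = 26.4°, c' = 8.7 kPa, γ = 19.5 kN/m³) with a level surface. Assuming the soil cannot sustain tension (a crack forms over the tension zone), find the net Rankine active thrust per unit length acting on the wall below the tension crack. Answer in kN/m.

K_a = 0.3844; √K_a = 0.6200.
Tension-crack depth z_c = 2c/(γ√K_a) = 2×8.7/(19.5×0.6200) = 1.439 m.
σ_a at base = K_a γ H − 2c√K_a = 0.3844×19.5×9.2 − 2×8.7×0.6200 = 58.18 kPa.
P_a = ½ × 58.18 × (H − z_c) = 0.5×58.18×7.761 = 225.8 kN/m.

226 kN/m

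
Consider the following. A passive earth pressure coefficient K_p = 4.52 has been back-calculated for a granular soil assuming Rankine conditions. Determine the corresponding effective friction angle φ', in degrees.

39.6°

K_p = (1+sin φ)/(1−sin φ) ⇒ sin φ = (K_p − 1)/(K_p + 1) = 0.6377.
φ = arcsin(0.6377) = 39.62°.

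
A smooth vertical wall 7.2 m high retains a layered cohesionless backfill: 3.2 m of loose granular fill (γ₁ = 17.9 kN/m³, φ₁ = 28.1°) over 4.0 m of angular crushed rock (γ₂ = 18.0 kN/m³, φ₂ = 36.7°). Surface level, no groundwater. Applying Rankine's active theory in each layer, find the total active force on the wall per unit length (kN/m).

K_a1 = tan²(45°−28.1°/2) = 0.3596; K_a2 = tan²(45°−36.7°/2) = 0.2519.
Layer 1: σ at base = K_a1 γ₁ h₁ = 20.60 kPa; P₁ = ½×20.60×3.2 = 32.96.
Layer 2: σ_v at top = γ₁h₁ = 57.28; σ_h top = K_a2×57.28 = 14.43; σ_h base = K_a2×(57.28+18.0×4.0) = 32.56.
P₂ = ½(14.43+32.56)×4.0 = 93.97. Total P_a = 32.96+93.97 = 126.9 kN/m.

127 kN/m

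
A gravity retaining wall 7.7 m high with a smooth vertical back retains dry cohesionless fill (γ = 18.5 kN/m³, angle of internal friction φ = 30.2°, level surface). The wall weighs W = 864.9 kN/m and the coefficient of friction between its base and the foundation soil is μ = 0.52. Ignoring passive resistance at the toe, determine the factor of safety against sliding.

2.48

K_a = tan²(45° − 30.2°/2) = 0.3307.
P_a = ½K_aγH² = 0.5×0.3307×18.5×7.7² = 181.3 kN/m, acting at H/3 = 2.567 m above the base.
FS_sliding = μW / P_a = 0.52×864.9 / 181.3 = 2.480.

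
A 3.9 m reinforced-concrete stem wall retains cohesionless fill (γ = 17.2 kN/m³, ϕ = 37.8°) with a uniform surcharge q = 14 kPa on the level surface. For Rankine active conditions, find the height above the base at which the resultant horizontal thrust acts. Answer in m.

K_a = 0.2400.
Triangular part P₁ = ½K_aγH² = 31.39 at H/3 = 1.300 m; rectangular part P₂ = K_a q H = 13.10 at H/2 = 1.950 m.
ȳ = (P₁·1.300 + P₂·1.950)/(P₁+P₂) = 1.491 m.

1.49 m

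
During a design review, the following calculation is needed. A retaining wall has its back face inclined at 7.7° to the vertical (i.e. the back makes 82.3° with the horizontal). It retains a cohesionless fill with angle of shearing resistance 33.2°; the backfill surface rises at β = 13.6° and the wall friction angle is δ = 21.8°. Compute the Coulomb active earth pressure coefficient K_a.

0.390

K_a = sin²(α+φ) / [sin²α · sin(α−δ) · (1 + √{sin(φ+δ)sin(φ−β) / (sin(α−δ)sin(α+β))})²].
With α = 82.3°, φ = 33.2°, δ = 21.8°, β = 13.6°: K_a = 0.3900.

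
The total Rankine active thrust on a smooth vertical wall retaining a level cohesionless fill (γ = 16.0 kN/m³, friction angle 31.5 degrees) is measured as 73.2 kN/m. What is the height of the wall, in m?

K_a = 0.3136. P_a = ½ K_a γ H² ⇒ H = √(2P_a/(K_a γ)).
H = √(2×73.2/(0.3136×16.0)) = 5.401 m.

5.40 m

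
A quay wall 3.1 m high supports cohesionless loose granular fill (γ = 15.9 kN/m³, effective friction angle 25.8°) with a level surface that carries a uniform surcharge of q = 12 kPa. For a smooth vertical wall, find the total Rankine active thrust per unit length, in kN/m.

44.7 kN/m

K_a = tan²(45° − φ/2) = 0.3935.
Soil triangle: ½ K_a γ H² = 0.5×0.3935×15.9×3.1² = 30.06 kN/m.
Surcharge rectangle: K_a q H = 0.3935×12×3.1 = 14.64 kN/m.
Total = 30.06 + 14.64 = 44.70 kN/m.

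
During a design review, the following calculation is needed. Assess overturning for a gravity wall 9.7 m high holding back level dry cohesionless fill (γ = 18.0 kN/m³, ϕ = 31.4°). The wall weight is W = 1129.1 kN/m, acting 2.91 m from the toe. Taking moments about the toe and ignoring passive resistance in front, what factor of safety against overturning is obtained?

3.81

K_a = tan²(45° − 31.4°/2) = 0.3149.
P_a = ½K_aγH² = 0.5×0.3149×18.0×9.7² = 266.7 kN/m, acting at H/3 = 3.233 m above the base.
Overturning moment M_o = P_a × H/3 = 266.7 × 3.233 = 862.2.
Resisting moment M_r = W × 2.91 = 1129.1 × 2.91 = 3286.
FS_overturning = M_r/M_o = 3286/862.2 = 3.811.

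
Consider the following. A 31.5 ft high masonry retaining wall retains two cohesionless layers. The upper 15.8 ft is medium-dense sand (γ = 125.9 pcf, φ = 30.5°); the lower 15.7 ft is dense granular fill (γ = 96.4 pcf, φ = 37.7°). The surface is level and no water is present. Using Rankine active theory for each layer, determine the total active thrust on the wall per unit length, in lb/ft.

15500 lb/ft

K_a1 = tan²(45°−30.5°/2) = 0.3267; K_a2 = tan²(45°−37.7°/2) = 0.2411.
Layer 1: σ at base = K_a1 γ₁ h₁ = 649.8 psf; P₁ = ½×649.8×15.8 = 5134.
Layer 2: σ_v at top = γ₁h₁ = 1989; σ_h top = K_a2×1989 = 479.5; σ_h base = K_a2×(1989+96.4×15.7) = 844.4.
P₂ = ½(479.5+844.4)×15.7 = 10390. Total P_a = 5134+10390 = 15530 lb/ft.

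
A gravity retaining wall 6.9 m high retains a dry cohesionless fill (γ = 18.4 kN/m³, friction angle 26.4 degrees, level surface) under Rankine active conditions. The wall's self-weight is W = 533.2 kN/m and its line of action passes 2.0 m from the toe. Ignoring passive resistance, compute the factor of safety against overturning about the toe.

K_a = tan²(45° − 26.4°/2) = 0.3844.
P_a = ½K_aγH² = 0.5×0.3844×18.4×6.9² = 168.4 kN/m, acting at H/3 = 2.300 m above the base.
Overturning moment M_o = P_a × H/3 = 168.4 × 2.300 = 387.3.
Resisting moment M_r = W × 2.0 = 533.2 × 2.0 = 1066.
FS_overturning = M_r/M_o = 1066/387.3 = 2.754.

2.75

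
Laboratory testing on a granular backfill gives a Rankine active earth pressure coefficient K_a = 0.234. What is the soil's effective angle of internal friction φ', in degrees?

K_a = tan²(45° − φ/2) ⇒ 45° − φ/2 = arctan(√0.234) = 25.81°.
φ = 2(45° − 25.81°) = 38.37°.

38.4°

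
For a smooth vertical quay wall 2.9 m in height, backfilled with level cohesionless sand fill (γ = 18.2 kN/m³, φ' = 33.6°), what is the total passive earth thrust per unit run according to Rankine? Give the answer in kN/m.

266 kN/m

K_p = tan²(45° + φ/2) = 3.478.
P_p = ½ K_p γ H² = 0.5 × 3.478 × 18.2 × 2.9² = 266.2 kN/m.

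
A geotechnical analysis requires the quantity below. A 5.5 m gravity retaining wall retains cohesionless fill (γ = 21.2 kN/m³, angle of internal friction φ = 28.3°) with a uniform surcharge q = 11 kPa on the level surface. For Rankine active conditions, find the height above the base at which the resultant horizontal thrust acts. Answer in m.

1.98 m

K_a = 0.3568.
Triangular part P₁ = ½K_aγH² = 114.4 at H/3 = 1.833 m; rectangular part P₂ = K_a q H = 21.58 at H/2 = 2.750 m.
ȳ = (P₁·1.833 + P₂·2.750)/(P₁+P₂) = 1.979 m.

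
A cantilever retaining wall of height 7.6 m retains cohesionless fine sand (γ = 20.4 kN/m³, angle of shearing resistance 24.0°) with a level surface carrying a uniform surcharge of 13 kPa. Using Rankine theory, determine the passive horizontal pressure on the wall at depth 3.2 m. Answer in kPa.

K_p = (1 + sin φ)/(1 − sin φ) = 2.371.
σ_v = γz + q = 20.4 × 3.2 + 13 = 78.28 kPa.
σ_h = K_p σ_v = 2.371 × 78.28 = 185.6 kPa.

186 kPa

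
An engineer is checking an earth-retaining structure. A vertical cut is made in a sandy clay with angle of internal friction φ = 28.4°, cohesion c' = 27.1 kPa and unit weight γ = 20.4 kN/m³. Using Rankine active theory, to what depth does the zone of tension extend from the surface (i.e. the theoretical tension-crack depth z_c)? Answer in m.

4.46 m

K_a = tan²(45° − 28.4°/2) = 0.3554; √K_a = 0.5961.
The active pressure is zero where K_a γ z = 2c√K_a, so z_c = 2c/(γ√K_a) = 2×27.1/(20.4×0.5961) = 4.457 m.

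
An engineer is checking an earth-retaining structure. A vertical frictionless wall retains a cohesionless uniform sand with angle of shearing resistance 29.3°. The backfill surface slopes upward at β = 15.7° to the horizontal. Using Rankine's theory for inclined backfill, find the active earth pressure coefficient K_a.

0.390

K_a = cos β · (cos β − √(cos²β − cos²φ)) / (cos β + √(cos²β − cos²φ)).
cos β = 0.9627, cos φ = 0.8721, √(cos²β − cos²φ) = 0.4078.
K_a = 0.9627 × (0.9627 − 0.4078)/(0.9627 + 0.4078) = 0.3898.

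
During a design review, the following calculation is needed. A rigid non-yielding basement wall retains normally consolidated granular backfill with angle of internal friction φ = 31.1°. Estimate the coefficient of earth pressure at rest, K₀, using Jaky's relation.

K₀ = 1 − sin φ' = 1 − sin 31.1° = 0.4835.

0.483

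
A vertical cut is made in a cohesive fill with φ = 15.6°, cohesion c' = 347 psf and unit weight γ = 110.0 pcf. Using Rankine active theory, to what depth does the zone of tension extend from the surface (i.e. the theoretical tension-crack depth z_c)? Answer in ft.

8.31 ft

K_a = tan²(45° − 15.6°/2) = 0.5761; √K_a = 0.7590.
The active pressure is zero where K_a γ z = 2c√K_a, so z_c = 2c/(γ√K_a) = 2×347/(110.0×0.7590) = 8.312 ft.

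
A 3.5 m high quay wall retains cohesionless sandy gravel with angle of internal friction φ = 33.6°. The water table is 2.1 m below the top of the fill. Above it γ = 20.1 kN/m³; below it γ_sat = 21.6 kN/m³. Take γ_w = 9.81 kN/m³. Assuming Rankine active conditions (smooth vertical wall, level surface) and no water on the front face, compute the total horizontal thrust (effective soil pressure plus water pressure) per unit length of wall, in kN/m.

K_a = tan²(45° − φ/2) = 0.2875.
γ' = 21.6 − 9.81 = 11.79 kN/m³. Depth below WT = 1.4 m.
σ'_h at WT = K_a γ d_w = 12.14 kPa; at base = 12.14 + K_a γ' × 1.4 = 16.88 kPa.
P₁ (0–2.1 m) = ½×12.14×2.1 = 12.74. P₂ (2.1–3.5 m) = ½(12.14+16.88)×1.4 = 20.31.
P_w = ½ γ_w h₂² = 0.5×9.81×1.4² = 9.614. Total = 12.74+20.31+9.614 = 42.67 kN/m.

42.7 kN/m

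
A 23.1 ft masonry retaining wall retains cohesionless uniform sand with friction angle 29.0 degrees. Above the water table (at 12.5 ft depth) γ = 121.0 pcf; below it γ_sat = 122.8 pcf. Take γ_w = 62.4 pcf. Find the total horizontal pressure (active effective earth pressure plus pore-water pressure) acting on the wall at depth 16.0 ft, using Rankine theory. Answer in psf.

817 psf

K_a = (1 − sin φ)/(1 + sin φ) = 0.3470.
γ' = 122.8 − 62.4 = 60.40 pcf.
Effective vertical stress at 16.0 ft: σ'_v = 121.0×12.5 + 60.40×3.50 = 1724 psf.
σ'_h = K_a σ'_v = 0.3470 × 1724 = 598.1 psf; u = γ_w × 3.50 = 218.4 psf.
Total σ_h = 598.1 + 218.4 = 816.5 psf.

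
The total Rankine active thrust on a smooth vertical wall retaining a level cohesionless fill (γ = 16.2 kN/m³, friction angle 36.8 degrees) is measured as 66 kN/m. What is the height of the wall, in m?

5.70 m

K_a = 0.2508. P_a = ½ K_a γ H² ⇒ H = √(2P_a/(K_a γ)).
H = √(2×66/(0.2508×16.2)) = 5.700 m.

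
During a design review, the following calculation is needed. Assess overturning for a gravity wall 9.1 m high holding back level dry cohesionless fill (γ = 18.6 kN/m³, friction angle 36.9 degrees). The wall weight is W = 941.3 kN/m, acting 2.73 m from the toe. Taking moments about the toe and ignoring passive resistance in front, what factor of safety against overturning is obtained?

4.41

K_a = tan²(45° − 36.9°/2) = 0.2497.
P_a = ½K_aγH² = 0.5×0.2497×18.6×9.1² = 192.3 kN/m, acting at H/3 = 3.033 m above the base.
Overturning moment M_o = P_a × H/3 = 192.3 × 3.033 = 583.3.
Resisting moment M_r = W × 2.73 = 941.3 × 2.73 = 2570.
FS_overturning = M_r/M_o = 2570/583.3 = 4.406.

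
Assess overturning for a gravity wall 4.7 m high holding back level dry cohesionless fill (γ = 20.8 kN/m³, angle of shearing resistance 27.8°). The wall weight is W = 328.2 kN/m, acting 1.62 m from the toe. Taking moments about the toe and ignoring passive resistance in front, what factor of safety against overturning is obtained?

K_a = tan²(45° − 27.8°/2) = 0.3639.
P_a = ½K_aγH² = 0.5×0.3639×20.8×4.7² = 83.60 kN/m, acting at H/3 = 1.567 m above the base.
Overturning moment M_o = P_a × H/3 = 83.60 × 1.567 = 131.0.
Resisting moment M_r = W × 1.62 = 328.2 × 1.62 = 531.7.
FS_overturning = M_r/M_o = 531.7/131.0 = 4.059.

4.06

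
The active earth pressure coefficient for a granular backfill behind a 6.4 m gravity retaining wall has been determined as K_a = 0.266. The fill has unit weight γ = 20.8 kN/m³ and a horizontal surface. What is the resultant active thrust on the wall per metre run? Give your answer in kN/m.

113 kN/m

P = ½ K_a γ H² = 0.5 × 0.266 × 20.8 × 6.4² = 113.3 kN/m.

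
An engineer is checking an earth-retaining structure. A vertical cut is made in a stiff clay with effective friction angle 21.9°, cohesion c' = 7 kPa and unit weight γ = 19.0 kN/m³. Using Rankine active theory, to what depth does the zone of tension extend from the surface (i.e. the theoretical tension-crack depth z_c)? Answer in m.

K_a = tan²(45° − 21.9°/2) = 0.4567; √K_a = 0.6758.
The active pressure is zero where K_a γ z = 2c√K_a, so z_c = 2c/(γ√K_a) = 2×7/(19.0×0.6758) = 1.090 m.

1.09 m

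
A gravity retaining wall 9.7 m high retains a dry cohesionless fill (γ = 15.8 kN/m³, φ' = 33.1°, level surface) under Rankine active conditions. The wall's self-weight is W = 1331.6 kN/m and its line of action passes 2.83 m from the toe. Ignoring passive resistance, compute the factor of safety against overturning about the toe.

5.34

K_a = tan²(45° − 33.1°/2) = 0.2936.
P_a = ½K_aγH² = 0.5×0.2936×15.8×9.7² = 218.2 kN/m, acting at H/3 = 3.233 m above the base.
Overturning moment M_o = P_a × H/3 = 218.2 × 3.233 = 705.6.
Resisting moment M_r = W × 2.83 = 1331.6 × 2.83 = 3768.
FS_overturning = M_r/M_o = 3768/705.6 = 5.341.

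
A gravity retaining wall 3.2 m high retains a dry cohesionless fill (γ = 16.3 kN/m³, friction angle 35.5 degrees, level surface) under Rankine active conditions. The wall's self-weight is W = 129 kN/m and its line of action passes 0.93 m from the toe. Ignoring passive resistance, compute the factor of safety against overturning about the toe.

K_a = tan²(45° − 35.5°/2) = 0.2653.
P_a = ½K_aγH² = 0.5×0.2653×16.3×3.2² = 22.14 kN/m, acting at H/3 = 1.067 m above the base.
Overturning moment M_o = P_a × H/3 = 22.14 × 1.067 = 23.61.
Resisting moment M_r = W × 0.93 = 129 × 0.93 = 120.0.
FS_overturning = M_r/M_o = 120.0/23.61 = 5.081.

5.08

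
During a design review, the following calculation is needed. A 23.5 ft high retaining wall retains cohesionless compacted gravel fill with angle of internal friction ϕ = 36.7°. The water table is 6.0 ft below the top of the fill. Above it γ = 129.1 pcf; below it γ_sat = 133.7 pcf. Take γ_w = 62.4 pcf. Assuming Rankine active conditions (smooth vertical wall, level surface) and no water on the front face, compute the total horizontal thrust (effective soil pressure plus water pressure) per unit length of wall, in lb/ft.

K_a = tan²(45° − φ/2) = 0.2519.
γ' = 133.7 − 62.4 = 71.30 pcf. Depth below WT = 17.5 ft.
σ'_h at WT = K_a γ d_w = 195.1 psf; at base = 195.1 + K_a γ' × 17.5 = 509.3 psf.
P₁ (0–6.0 ft) = ½×195.1×6.0 = 585.3. P₂ (6.0–23.5 ft) = ½(195.1+509.3)×17.5 = 6164.
P_w = ½ γ_w h₂² = 0.5×62.4×17.5² = 9555. Total = 585.3+6164+9555 = 16300 lb/ft.

16300 lb/ft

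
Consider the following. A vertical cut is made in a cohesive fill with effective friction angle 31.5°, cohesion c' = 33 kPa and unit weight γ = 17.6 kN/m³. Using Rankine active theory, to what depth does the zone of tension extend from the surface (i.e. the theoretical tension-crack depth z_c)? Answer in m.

6.70 m

K_a = tan²(45° − 31.5°/2) = 0.3136; √K_a = 0.5600.
The active pressure is zero where K_a γ z = 2c√K_a, so z_c = 2c/(γ√K_a) = 2×33/(17.6×0.5600) = 6.696 m.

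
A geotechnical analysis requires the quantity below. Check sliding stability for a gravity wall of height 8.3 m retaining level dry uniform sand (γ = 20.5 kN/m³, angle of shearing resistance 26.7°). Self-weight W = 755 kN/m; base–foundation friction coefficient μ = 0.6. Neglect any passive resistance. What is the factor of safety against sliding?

1.69

K_a = tan²(45° − 26.7°/2) = 0.3800.
P_a = ½K_aγH² = 0.5×0.3800×20.5×8.3² = 268.3 kN/m, acting at H/3 = 2.767 m above the base.
FS_sliding = μW / P_a = 0.6×755 / 268.3 = 1.688.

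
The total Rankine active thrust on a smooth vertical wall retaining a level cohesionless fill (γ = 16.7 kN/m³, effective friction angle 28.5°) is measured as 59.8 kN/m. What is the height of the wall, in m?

K_a = 0.3540. P_a = ½ K_a γ H² ⇒ H = √(2P_a/(K_a γ)).
H = √(2×59.8/(0.3540×16.7)) = 4.498 m.

4.50 m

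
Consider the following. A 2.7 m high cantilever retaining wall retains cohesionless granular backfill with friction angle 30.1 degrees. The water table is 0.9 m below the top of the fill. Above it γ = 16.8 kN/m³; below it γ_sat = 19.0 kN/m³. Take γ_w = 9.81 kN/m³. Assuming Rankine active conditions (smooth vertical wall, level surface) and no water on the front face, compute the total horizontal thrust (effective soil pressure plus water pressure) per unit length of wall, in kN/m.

K_a = tan²(45° − φ/2) = 0.3320.
γ' = 19.0 − 9.81 = 9.190 kN/m³. Depth below WT = 1.8 m.
σ'_h at WT = K_a γ d_w = 5.020 kPa; at base = 5.020 + K_a γ' × 1.8 = 10.51 kPa.
P₁ (0–0.9 m) = ½×5.020×0.9 = 2.259. P₂ (0.9–2.7 m) = ½(5.020+10.51)×1.8 = 13.98.
P_w = ½ γ_w h₂² = 0.5×9.81×1.8² = 15.89. Total = 2.259+13.98+15.89 = 32.13 kN/m.

32.1 kN/m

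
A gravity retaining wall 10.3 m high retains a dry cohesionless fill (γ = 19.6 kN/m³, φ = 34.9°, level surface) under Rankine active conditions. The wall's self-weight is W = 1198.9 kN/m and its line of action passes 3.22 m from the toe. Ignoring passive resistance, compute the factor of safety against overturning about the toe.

K_a = tan²(45° − 34.9°/2) = 0.2721.
P_a = ½K_aγH² = 0.5×0.2721×19.6×10.3² = 282.9 kN/m, acting at H/3 = 3.433 m above the base.
Overturning moment M_o = P_a × H/3 = 282.9 × 3.433 = 971.4.
Resisting moment M_r = W × 3.22 = 1198.9 × 3.22 = 3860.
FS_overturning = M_r/M_o = 3860/971.4 = 3.974.

3.97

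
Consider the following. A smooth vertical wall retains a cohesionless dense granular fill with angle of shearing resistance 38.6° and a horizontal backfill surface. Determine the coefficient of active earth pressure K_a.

K_a = tan²(45° − φ/2) = tan²(25.70°) = 0.2316.

0.232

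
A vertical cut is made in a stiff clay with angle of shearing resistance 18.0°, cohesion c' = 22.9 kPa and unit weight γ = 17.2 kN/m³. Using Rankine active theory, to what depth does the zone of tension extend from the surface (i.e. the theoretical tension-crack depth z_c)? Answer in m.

K_a = tan²(45° − 18.0°/2) = 0.5279; √K_a = 0.7265.
The active pressure is zero where K_a γ z = 2c√K_a, so z_c = 2c/(γ√K_a) = 2×22.9/(17.2×0.7265) = 3.665 m.

3.67 m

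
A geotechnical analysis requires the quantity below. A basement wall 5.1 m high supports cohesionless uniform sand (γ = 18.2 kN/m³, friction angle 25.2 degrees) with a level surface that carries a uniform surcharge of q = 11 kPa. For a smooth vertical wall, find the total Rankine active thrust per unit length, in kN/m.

118 kN/m

K_a = tan²(45° − φ/2) = 0.4027.
Soil triangle: ½ K_a γ H² = 0.5×0.4027×18.2×5.1² = 95.33 kN/m.
Surcharge rectangle: K_a q H = 0.4027×11×5.1 = 22.59 kN/m.
Total = 95.33 + 22.59 = 117.9 kN/m.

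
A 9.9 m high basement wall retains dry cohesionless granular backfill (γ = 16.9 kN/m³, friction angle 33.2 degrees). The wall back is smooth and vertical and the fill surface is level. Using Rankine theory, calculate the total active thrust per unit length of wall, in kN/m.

242 kN/m

K_a = tan²(45° − φ/2) = 0.2924.
P_a = ½ K_a γ H² = 0.5 × 0.2924 × 16.9 × 9.9² = 242.1 kN/m.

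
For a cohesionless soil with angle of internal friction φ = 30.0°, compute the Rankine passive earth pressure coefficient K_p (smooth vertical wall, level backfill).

K_p = (1 + sin φ)/(1 − sin φ) = tan²(45° + 30.0°/2) = 3.000.

3.00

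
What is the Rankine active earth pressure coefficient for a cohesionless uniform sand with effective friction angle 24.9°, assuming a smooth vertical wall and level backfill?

0.407

K_a = tan²(45° − φ/2) = tan²(32.55°) = 0.4074.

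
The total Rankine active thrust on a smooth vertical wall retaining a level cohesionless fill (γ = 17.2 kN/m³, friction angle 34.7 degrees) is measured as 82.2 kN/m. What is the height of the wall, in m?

K_a = 0.2745. P_a = ½ K_a γ H² ⇒ H = √(2P_a/(K_a γ)).
H = √(2×82.2/(0.2745×17.2)) = 5.901 m.

5.90 m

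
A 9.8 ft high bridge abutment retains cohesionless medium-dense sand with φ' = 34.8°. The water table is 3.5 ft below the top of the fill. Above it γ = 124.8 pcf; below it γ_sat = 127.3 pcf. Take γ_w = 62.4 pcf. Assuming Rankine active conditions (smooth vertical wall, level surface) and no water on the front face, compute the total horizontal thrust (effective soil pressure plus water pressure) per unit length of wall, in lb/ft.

2550 lb/ft

K_a = tan²(45° − φ/2) = 0.2733.
γ' = 127.3 − 62.4 = 64.90 pcf. Depth below WT = 6.3 ft.
σ'_h at WT = K_a γ d_w = 119.4 psf; at base = 119.4 + K_a γ' × 6.3 = 231.1 psf.
P₁ (0–3.5 ft) = ½×119.4×3.5 = 208.9. P₂ (3.5–9.8 ft) = ½(119.4+231.1)×6.3 = 1104.
P_w = ½ γ_w h₂² = 0.5×62.4×6.3² = 1238. Total = 208.9+1104+1238 = 2551 lb/ft.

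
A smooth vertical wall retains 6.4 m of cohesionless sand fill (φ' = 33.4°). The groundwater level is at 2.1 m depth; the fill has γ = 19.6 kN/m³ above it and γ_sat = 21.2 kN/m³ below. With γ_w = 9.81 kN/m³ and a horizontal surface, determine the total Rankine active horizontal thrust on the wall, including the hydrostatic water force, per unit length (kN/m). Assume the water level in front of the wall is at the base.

185 kN/m

K_a = tan²(45° − φ/2) = 0.2899.
γ' = 21.2 − 9.81 = 11.39 kN/m³. Depth below WT = 4.3 m.
σ'_h at WT = K_a γ d_w = 11.93 kPa; at base = 11.93 + K_a γ' × 4.3 = 26.13 kPa.
P₁ (0–2.1 m) = ½×11.93×2.1 = 12.53. P₂ (2.1–6.4 m) = ½(11.93+26.13)×4.3 = 81.84.
P_w = ½ γ_w h₂² = 0.5×9.81×4.3² = 90.69. Total = 12.53+81.84+90.69 = 185.1 kN/m.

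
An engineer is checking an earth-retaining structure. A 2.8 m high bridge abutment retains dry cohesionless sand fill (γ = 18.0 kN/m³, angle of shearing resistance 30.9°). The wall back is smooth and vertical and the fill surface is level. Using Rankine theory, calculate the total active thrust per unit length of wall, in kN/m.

22.7 kN/m

K_a = tan²(45° − φ/2) = 0.3214.
P_a = ½ K_a γ H² = 0.5 × 0.3214 × 18.0 × 2.8² = 22.68 kN/m.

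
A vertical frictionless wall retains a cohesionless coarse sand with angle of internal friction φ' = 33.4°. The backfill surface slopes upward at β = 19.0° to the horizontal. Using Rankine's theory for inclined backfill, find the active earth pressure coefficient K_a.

K_a = cos β · (cos β − √(cos²β − cos²φ)) / (cos β + √(cos²β − cos²φ)).
cos β = 0.9455, cos φ = 0.8348, √(cos²β − cos²φ) = 0.4439.
K_a = 0.9455 × (0.9455 − 0.4439)/(0.9455 + 0.4439) = 0.3414.

0.341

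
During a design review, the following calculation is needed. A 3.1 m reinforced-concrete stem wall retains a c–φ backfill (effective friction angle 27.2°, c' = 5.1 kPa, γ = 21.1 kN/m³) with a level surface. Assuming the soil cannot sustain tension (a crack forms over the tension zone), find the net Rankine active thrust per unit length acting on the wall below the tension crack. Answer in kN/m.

20.9 kN/m

K_a = 0.3726; √K_a = 0.6104.
Tension-crack depth z_c = 2c/(γ√K_a) = 2×5.1/(21.1×0.6104) = 0.7920 m.
σ_a at base = K_a γ H − 2c√K_a = 0.3726×21.1×3.1 − 2×5.1×0.6104 = 18.15 kPa.
P_a = ½ × 18.15 × (H − z_c) = 0.5×18.15×2.308 = 20.94 kN/m.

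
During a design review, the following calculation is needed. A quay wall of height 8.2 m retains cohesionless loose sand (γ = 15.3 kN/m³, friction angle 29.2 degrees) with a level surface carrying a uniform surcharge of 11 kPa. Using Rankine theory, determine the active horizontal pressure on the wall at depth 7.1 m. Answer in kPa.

K_a = (1 − sin φ)/(1 + sin φ) = 0.3442.
σ_v = γz + q = 15.3 × 7.1 + 11 = 119.6 kPa.
σ_h = K_a σ_v = 0.3442 × 119.6 = 41.18 kPa.

41.2 kPa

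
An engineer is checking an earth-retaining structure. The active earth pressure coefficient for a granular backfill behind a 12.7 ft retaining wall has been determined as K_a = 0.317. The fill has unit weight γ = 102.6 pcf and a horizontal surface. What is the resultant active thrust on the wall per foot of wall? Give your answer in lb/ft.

P = ½ K_a γ H² = 0.5 × 0.317 × 102.6 × 12.7² = 2623 lb/ft.

2620 lb/ft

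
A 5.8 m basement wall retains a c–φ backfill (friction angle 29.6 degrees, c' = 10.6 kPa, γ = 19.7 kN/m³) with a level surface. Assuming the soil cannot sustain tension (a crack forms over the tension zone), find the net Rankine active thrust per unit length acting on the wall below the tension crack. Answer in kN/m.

K_a = 0.3387; √K_a = 0.5820.
Tension-crack depth z_c = 2c/(γ√K_a) = 2×10.6/(19.7×0.5820) = 1.849 m.
σ_a at base = K_a γ H − 2c√K_a = 0.3387×19.7×5.8 − 2×10.6×0.5820 = 26.37 kPa.
P_a = ½ × 26.37 × (H − z_c) = 0.5×26.37×3.951 = 52.09 kN/m.

52.1 kN/m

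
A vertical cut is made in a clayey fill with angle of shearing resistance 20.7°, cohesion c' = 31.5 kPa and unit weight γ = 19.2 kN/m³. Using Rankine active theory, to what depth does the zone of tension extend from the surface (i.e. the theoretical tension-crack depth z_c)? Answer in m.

4.75 m

K_a = tan²(45° − 20.7°/2) = 0.4777; √K_a = 0.6911.
The active pressure is zero where K_a γ z = 2c√K_a, so z_c = 2c/(γ√K_a) = 2×31.5/(19.2×0.6911) = 4.748 m.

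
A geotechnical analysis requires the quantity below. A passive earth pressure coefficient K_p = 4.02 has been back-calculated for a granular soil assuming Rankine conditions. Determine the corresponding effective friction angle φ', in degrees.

37.0°

K_p = (1+sin φ)/(1−sin φ) ⇒ sin φ = (K_p − 1)/(K_p + 1) = 0.6016.
φ = arcsin(0.6016) = 36.98°.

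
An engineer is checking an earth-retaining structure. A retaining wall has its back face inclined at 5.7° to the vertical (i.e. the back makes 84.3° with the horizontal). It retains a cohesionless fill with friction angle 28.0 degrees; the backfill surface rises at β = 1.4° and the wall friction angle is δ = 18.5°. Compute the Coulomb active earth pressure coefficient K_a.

K_a = sin²(α+φ) / [sin²α · sin(α−δ) · (1 + √{sin(φ+δ)sin(φ−β) / (sin(α−δ)sin(α+β))})²].
With α = 84.3°, φ = 28.0°, δ = 18.5°, β = 1.4°: K_a = 0.3714.

0.371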